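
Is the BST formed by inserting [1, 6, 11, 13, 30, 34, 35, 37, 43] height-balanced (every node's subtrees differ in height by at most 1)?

Tree (level-order array): [1, None, 6, None, 11, None, 13, None, 30, None, 34, None, 35, None, 37, None, 43]
Definition: a tree is height-balanced if, at every node, |h(left) - h(right)| <= 1 (empty subtree has height -1).
Bottom-up per-node check:
  node 43: h_left=-1, h_right=-1, diff=0 [OK], height=0
  node 37: h_left=-1, h_right=0, diff=1 [OK], height=1
  node 35: h_left=-1, h_right=1, diff=2 [FAIL (|-1-1|=2 > 1)], height=2
  node 34: h_left=-1, h_right=2, diff=3 [FAIL (|-1-2|=3 > 1)], height=3
  node 30: h_left=-1, h_right=3, diff=4 [FAIL (|-1-3|=4 > 1)], height=4
  node 13: h_left=-1, h_right=4, diff=5 [FAIL (|-1-4|=5 > 1)], height=5
  node 11: h_left=-1, h_right=5, diff=6 [FAIL (|-1-5|=6 > 1)], height=6
  node 6: h_left=-1, h_right=6, diff=7 [FAIL (|-1-6|=7 > 1)], height=7
  node 1: h_left=-1, h_right=7, diff=8 [FAIL (|-1-7|=8 > 1)], height=8
Node 35 violates the condition: |-1 - 1| = 2 > 1.
Result: Not balanced


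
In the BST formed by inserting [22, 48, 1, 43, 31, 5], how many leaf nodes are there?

Tree built from: [22, 48, 1, 43, 31, 5]
Tree (level-order array): [22, 1, 48, None, 5, 43, None, None, None, 31]
Rule: A leaf has 0 children.
Per-node child counts:
  node 22: 2 child(ren)
  node 1: 1 child(ren)
  node 5: 0 child(ren)
  node 48: 1 child(ren)
  node 43: 1 child(ren)
  node 31: 0 child(ren)
Matching nodes: [5, 31]
Count of leaf nodes: 2


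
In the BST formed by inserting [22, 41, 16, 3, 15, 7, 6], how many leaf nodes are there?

Tree built from: [22, 41, 16, 3, 15, 7, 6]
Tree (level-order array): [22, 16, 41, 3, None, None, None, None, 15, 7, None, 6]
Rule: A leaf has 0 children.
Per-node child counts:
  node 22: 2 child(ren)
  node 16: 1 child(ren)
  node 3: 1 child(ren)
  node 15: 1 child(ren)
  node 7: 1 child(ren)
  node 6: 0 child(ren)
  node 41: 0 child(ren)
Matching nodes: [6, 41]
Count of leaf nodes: 2


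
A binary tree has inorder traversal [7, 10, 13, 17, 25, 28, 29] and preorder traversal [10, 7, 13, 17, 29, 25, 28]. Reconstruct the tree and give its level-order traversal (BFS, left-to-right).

Inorder:  [7, 10, 13, 17, 25, 28, 29]
Preorder: [10, 7, 13, 17, 29, 25, 28]
Algorithm: preorder visits root first, so consume preorder in order;
for each root, split the current inorder slice at that value into
left-subtree inorder and right-subtree inorder, then recurse.
Recursive splits:
  root=10; inorder splits into left=[7], right=[13, 17, 25, 28, 29]
  root=7; inorder splits into left=[], right=[]
  root=13; inorder splits into left=[], right=[17, 25, 28, 29]
  root=17; inorder splits into left=[], right=[25, 28, 29]
  root=29; inorder splits into left=[25, 28], right=[]
  root=25; inorder splits into left=[], right=[28]
  root=28; inorder splits into left=[], right=[]
Reconstructed level-order: [10, 7, 13, 17, 29, 25, 28]


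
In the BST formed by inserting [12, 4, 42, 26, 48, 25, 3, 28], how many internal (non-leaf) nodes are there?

Tree built from: [12, 4, 42, 26, 48, 25, 3, 28]
Tree (level-order array): [12, 4, 42, 3, None, 26, 48, None, None, 25, 28]
Rule: An internal node has at least one child.
Per-node child counts:
  node 12: 2 child(ren)
  node 4: 1 child(ren)
  node 3: 0 child(ren)
  node 42: 2 child(ren)
  node 26: 2 child(ren)
  node 25: 0 child(ren)
  node 28: 0 child(ren)
  node 48: 0 child(ren)
Matching nodes: [12, 4, 42, 26]
Count of internal (non-leaf) nodes: 4


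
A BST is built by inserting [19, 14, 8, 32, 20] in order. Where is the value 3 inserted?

Starting tree (level order): [19, 14, 32, 8, None, 20]
Insertion path: 19 -> 14 -> 8
Result: insert 3 as left child of 8
Final tree (level order): [19, 14, 32, 8, None, 20, None, 3]


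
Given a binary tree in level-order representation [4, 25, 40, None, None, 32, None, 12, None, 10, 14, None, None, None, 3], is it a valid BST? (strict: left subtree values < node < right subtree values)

Level-order array: [4, 25, 40, None, None, 32, None, 12, None, 10, 14, None, None, None, 3]
Validate using subtree bounds (lo, hi): at each node, require lo < value < hi,
then recurse left with hi=value and right with lo=value.
Preorder trace (stopping at first violation):
  at node 4 with bounds (-inf, +inf): OK
  at node 25 with bounds (-inf, 4): VIOLATION
Node 25 violates its bound: not (-inf < 25 < 4).
Result: Not a valid BST


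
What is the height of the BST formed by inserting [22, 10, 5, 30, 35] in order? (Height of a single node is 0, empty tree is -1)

Insertion order: [22, 10, 5, 30, 35]
Tree (level-order array): [22, 10, 30, 5, None, None, 35]
Compute height bottom-up (empty subtree = -1):
  height(5) = 1 + max(-1, -1) = 0
  height(10) = 1 + max(0, -1) = 1
  height(35) = 1 + max(-1, -1) = 0
  height(30) = 1 + max(-1, 0) = 1
  height(22) = 1 + max(1, 1) = 2
Height = 2


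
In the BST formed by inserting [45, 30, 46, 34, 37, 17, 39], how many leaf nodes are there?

Tree built from: [45, 30, 46, 34, 37, 17, 39]
Tree (level-order array): [45, 30, 46, 17, 34, None, None, None, None, None, 37, None, 39]
Rule: A leaf has 0 children.
Per-node child counts:
  node 45: 2 child(ren)
  node 30: 2 child(ren)
  node 17: 0 child(ren)
  node 34: 1 child(ren)
  node 37: 1 child(ren)
  node 39: 0 child(ren)
  node 46: 0 child(ren)
Matching nodes: [17, 39, 46]
Count of leaf nodes: 3


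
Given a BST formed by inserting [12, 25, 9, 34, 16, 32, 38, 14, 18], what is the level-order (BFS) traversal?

Tree insertion order: [12, 25, 9, 34, 16, 32, 38, 14, 18]
Tree (level-order array): [12, 9, 25, None, None, 16, 34, 14, 18, 32, 38]
BFS from the root, enqueuing left then right child of each popped node:
  queue [12] -> pop 12, enqueue [9, 25], visited so far: [12]
  queue [9, 25] -> pop 9, enqueue [none], visited so far: [12, 9]
  queue [25] -> pop 25, enqueue [16, 34], visited so far: [12, 9, 25]
  queue [16, 34] -> pop 16, enqueue [14, 18], visited so far: [12, 9, 25, 16]
  queue [34, 14, 18] -> pop 34, enqueue [32, 38], visited so far: [12, 9, 25, 16, 34]
  queue [14, 18, 32, 38] -> pop 14, enqueue [none], visited so far: [12, 9, 25, 16, 34, 14]
  queue [18, 32, 38] -> pop 18, enqueue [none], visited so far: [12, 9, 25, 16, 34, 14, 18]
  queue [32, 38] -> pop 32, enqueue [none], visited so far: [12, 9, 25, 16, 34, 14, 18, 32]
  queue [38] -> pop 38, enqueue [none], visited so far: [12, 9, 25, 16, 34, 14, 18, 32, 38]
Result: [12, 9, 25, 16, 34, 14, 18, 32, 38]


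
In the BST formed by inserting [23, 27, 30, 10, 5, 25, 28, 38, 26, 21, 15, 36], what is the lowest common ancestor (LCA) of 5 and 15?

Tree insertion order: [23, 27, 30, 10, 5, 25, 28, 38, 26, 21, 15, 36]
Tree (level-order array): [23, 10, 27, 5, 21, 25, 30, None, None, 15, None, None, 26, 28, 38, None, None, None, None, None, None, 36]
In a BST, the LCA of p=5, q=15 is the first node v on the
root-to-leaf path with p <= v <= q (go left if both < v, right if both > v).
Walk from root:
  at 23: both 5 and 15 < 23, go left
  at 10: 5 <= 10 <= 15, this is the LCA
LCA = 10


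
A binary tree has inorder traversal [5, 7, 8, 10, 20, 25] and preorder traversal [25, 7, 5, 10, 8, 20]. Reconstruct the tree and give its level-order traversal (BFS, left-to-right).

Inorder:  [5, 7, 8, 10, 20, 25]
Preorder: [25, 7, 5, 10, 8, 20]
Algorithm: preorder visits root first, so consume preorder in order;
for each root, split the current inorder slice at that value into
left-subtree inorder and right-subtree inorder, then recurse.
Recursive splits:
  root=25; inorder splits into left=[5, 7, 8, 10, 20], right=[]
  root=7; inorder splits into left=[5], right=[8, 10, 20]
  root=5; inorder splits into left=[], right=[]
  root=10; inorder splits into left=[8], right=[20]
  root=8; inorder splits into left=[], right=[]
  root=20; inorder splits into left=[], right=[]
Reconstructed level-order: [25, 7, 5, 10, 8, 20]


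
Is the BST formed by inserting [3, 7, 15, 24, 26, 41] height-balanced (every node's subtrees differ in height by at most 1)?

Tree (level-order array): [3, None, 7, None, 15, None, 24, None, 26, None, 41]
Definition: a tree is height-balanced if, at every node, |h(left) - h(right)| <= 1 (empty subtree has height -1).
Bottom-up per-node check:
  node 41: h_left=-1, h_right=-1, diff=0 [OK], height=0
  node 26: h_left=-1, h_right=0, diff=1 [OK], height=1
  node 24: h_left=-1, h_right=1, diff=2 [FAIL (|-1-1|=2 > 1)], height=2
  node 15: h_left=-1, h_right=2, diff=3 [FAIL (|-1-2|=3 > 1)], height=3
  node 7: h_left=-1, h_right=3, diff=4 [FAIL (|-1-3|=4 > 1)], height=4
  node 3: h_left=-1, h_right=4, diff=5 [FAIL (|-1-4|=5 > 1)], height=5
Node 24 violates the condition: |-1 - 1| = 2 > 1.
Result: Not balanced


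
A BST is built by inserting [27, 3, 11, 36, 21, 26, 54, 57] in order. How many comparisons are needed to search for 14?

Search path for 14: 27 -> 3 -> 11 -> 21
Found: False
Comparisons: 4


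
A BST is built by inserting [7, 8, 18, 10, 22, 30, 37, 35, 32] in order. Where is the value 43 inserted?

Starting tree (level order): [7, None, 8, None, 18, 10, 22, None, None, None, 30, None, 37, 35, None, 32]
Insertion path: 7 -> 8 -> 18 -> 22 -> 30 -> 37
Result: insert 43 as right child of 37
Final tree (level order): [7, None, 8, None, 18, 10, 22, None, None, None, 30, None, 37, 35, 43, 32]


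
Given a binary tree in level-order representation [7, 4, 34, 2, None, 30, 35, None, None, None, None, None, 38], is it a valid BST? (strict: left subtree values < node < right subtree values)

Level-order array: [7, 4, 34, 2, None, 30, 35, None, None, None, None, None, 38]
Validate using subtree bounds (lo, hi): at each node, require lo < value < hi,
then recurse left with hi=value and right with lo=value.
Preorder trace (stopping at first violation):
  at node 7 with bounds (-inf, +inf): OK
  at node 4 with bounds (-inf, 7): OK
  at node 2 with bounds (-inf, 4): OK
  at node 34 with bounds (7, +inf): OK
  at node 30 with bounds (7, 34): OK
  at node 35 with bounds (34, +inf): OK
  at node 38 with bounds (35, +inf): OK
No violation found at any node.
Result: Valid BST


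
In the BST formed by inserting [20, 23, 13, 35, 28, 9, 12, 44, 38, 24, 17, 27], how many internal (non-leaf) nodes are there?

Tree built from: [20, 23, 13, 35, 28, 9, 12, 44, 38, 24, 17, 27]
Tree (level-order array): [20, 13, 23, 9, 17, None, 35, None, 12, None, None, 28, 44, None, None, 24, None, 38, None, None, 27]
Rule: An internal node has at least one child.
Per-node child counts:
  node 20: 2 child(ren)
  node 13: 2 child(ren)
  node 9: 1 child(ren)
  node 12: 0 child(ren)
  node 17: 0 child(ren)
  node 23: 1 child(ren)
  node 35: 2 child(ren)
  node 28: 1 child(ren)
  node 24: 1 child(ren)
  node 27: 0 child(ren)
  node 44: 1 child(ren)
  node 38: 0 child(ren)
Matching nodes: [20, 13, 9, 23, 35, 28, 24, 44]
Count of internal (non-leaf) nodes: 8


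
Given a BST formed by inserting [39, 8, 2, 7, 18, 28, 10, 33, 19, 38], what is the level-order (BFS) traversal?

Tree insertion order: [39, 8, 2, 7, 18, 28, 10, 33, 19, 38]
Tree (level-order array): [39, 8, None, 2, 18, None, 7, 10, 28, None, None, None, None, 19, 33, None, None, None, 38]
BFS from the root, enqueuing left then right child of each popped node:
  queue [39] -> pop 39, enqueue [8], visited so far: [39]
  queue [8] -> pop 8, enqueue [2, 18], visited so far: [39, 8]
  queue [2, 18] -> pop 2, enqueue [7], visited so far: [39, 8, 2]
  queue [18, 7] -> pop 18, enqueue [10, 28], visited so far: [39, 8, 2, 18]
  queue [7, 10, 28] -> pop 7, enqueue [none], visited so far: [39, 8, 2, 18, 7]
  queue [10, 28] -> pop 10, enqueue [none], visited so far: [39, 8, 2, 18, 7, 10]
  queue [28] -> pop 28, enqueue [19, 33], visited so far: [39, 8, 2, 18, 7, 10, 28]
  queue [19, 33] -> pop 19, enqueue [none], visited so far: [39, 8, 2, 18, 7, 10, 28, 19]
  queue [33] -> pop 33, enqueue [38], visited so far: [39, 8, 2, 18, 7, 10, 28, 19, 33]
  queue [38] -> pop 38, enqueue [none], visited so far: [39, 8, 2, 18, 7, 10, 28, 19, 33, 38]
Result: [39, 8, 2, 18, 7, 10, 28, 19, 33, 38]


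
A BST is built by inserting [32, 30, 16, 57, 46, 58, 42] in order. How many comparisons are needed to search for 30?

Search path for 30: 32 -> 30
Found: True
Comparisons: 2


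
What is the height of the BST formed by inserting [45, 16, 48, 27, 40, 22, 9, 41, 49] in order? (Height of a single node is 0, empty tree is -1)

Insertion order: [45, 16, 48, 27, 40, 22, 9, 41, 49]
Tree (level-order array): [45, 16, 48, 9, 27, None, 49, None, None, 22, 40, None, None, None, None, None, 41]
Compute height bottom-up (empty subtree = -1):
  height(9) = 1 + max(-1, -1) = 0
  height(22) = 1 + max(-1, -1) = 0
  height(41) = 1 + max(-1, -1) = 0
  height(40) = 1 + max(-1, 0) = 1
  height(27) = 1 + max(0, 1) = 2
  height(16) = 1 + max(0, 2) = 3
  height(49) = 1 + max(-1, -1) = 0
  height(48) = 1 + max(-1, 0) = 1
  height(45) = 1 + max(3, 1) = 4
Height = 4


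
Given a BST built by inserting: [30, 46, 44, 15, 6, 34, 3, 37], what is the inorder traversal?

Tree insertion order: [30, 46, 44, 15, 6, 34, 3, 37]
Tree (level-order array): [30, 15, 46, 6, None, 44, None, 3, None, 34, None, None, None, None, 37]
Inorder traversal: [3, 6, 15, 30, 34, 37, 44, 46]


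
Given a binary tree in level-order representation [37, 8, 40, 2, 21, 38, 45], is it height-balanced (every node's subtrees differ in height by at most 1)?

Tree (level-order array): [37, 8, 40, 2, 21, 38, 45]
Definition: a tree is height-balanced if, at every node, |h(left) - h(right)| <= 1 (empty subtree has height -1).
Bottom-up per-node check:
  node 2: h_left=-1, h_right=-1, diff=0 [OK], height=0
  node 21: h_left=-1, h_right=-1, diff=0 [OK], height=0
  node 8: h_left=0, h_right=0, diff=0 [OK], height=1
  node 38: h_left=-1, h_right=-1, diff=0 [OK], height=0
  node 45: h_left=-1, h_right=-1, diff=0 [OK], height=0
  node 40: h_left=0, h_right=0, diff=0 [OK], height=1
  node 37: h_left=1, h_right=1, diff=0 [OK], height=2
All nodes satisfy the balance condition.
Result: Balanced


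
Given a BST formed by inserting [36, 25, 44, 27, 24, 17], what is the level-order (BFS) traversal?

Tree insertion order: [36, 25, 44, 27, 24, 17]
Tree (level-order array): [36, 25, 44, 24, 27, None, None, 17]
BFS from the root, enqueuing left then right child of each popped node:
  queue [36] -> pop 36, enqueue [25, 44], visited so far: [36]
  queue [25, 44] -> pop 25, enqueue [24, 27], visited so far: [36, 25]
  queue [44, 24, 27] -> pop 44, enqueue [none], visited so far: [36, 25, 44]
  queue [24, 27] -> pop 24, enqueue [17], visited so far: [36, 25, 44, 24]
  queue [27, 17] -> pop 27, enqueue [none], visited so far: [36, 25, 44, 24, 27]
  queue [17] -> pop 17, enqueue [none], visited so far: [36, 25, 44, 24, 27, 17]
Result: [36, 25, 44, 24, 27, 17]


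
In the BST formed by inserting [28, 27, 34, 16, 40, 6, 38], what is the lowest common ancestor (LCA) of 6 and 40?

Tree insertion order: [28, 27, 34, 16, 40, 6, 38]
Tree (level-order array): [28, 27, 34, 16, None, None, 40, 6, None, 38]
In a BST, the LCA of p=6, q=40 is the first node v on the
root-to-leaf path with p <= v <= q (go left if both < v, right if both > v).
Walk from root:
  at 28: 6 <= 28 <= 40, this is the LCA
LCA = 28


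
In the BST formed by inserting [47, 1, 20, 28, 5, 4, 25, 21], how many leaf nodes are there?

Tree built from: [47, 1, 20, 28, 5, 4, 25, 21]
Tree (level-order array): [47, 1, None, None, 20, 5, 28, 4, None, 25, None, None, None, 21]
Rule: A leaf has 0 children.
Per-node child counts:
  node 47: 1 child(ren)
  node 1: 1 child(ren)
  node 20: 2 child(ren)
  node 5: 1 child(ren)
  node 4: 0 child(ren)
  node 28: 1 child(ren)
  node 25: 1 child(ren)
  node 21: 0 child(ren)
Matching nodes: [4, 21]
Count of leaf nodes: 2


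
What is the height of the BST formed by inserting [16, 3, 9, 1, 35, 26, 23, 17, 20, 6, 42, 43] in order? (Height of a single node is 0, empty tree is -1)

Insertion order: [16, 3, 9, 1, 35, 26, 23, 17, 20, 6, 42, 43]
Tree (level-order array): [16, 3, 35, 1, 9, 26, 42, None, None, 6, None, 23, None, None, 43, None, None, 17, None, None, None, None, 20]
Compute height bottom-up (empty subtree = -1):
  height(1) = 1 + max(-1, -1) = 0
  height(6) = 1 + max(-1, -1) = 0
  height(9) = 1 + max(0, -1) = 1
  height(3) = 1 + max(0, 1) = 2
  height(20) = 1 + max(-1, -1) = 0
  height(17) = 1 + max(-1, 0) = 1
  height(23) = 1 + max(1, -1) = 2
  height(26) = 1 + max(2, -1) = 3
  height(43) = 1 + max(-1, -1) = 0
  height(42) = 1 + max(-1, 0) = 1
  height(35) = 1 + max(3, 1) = 4
  height(16) = 1 + max(2, 4) = 5
Height = 5


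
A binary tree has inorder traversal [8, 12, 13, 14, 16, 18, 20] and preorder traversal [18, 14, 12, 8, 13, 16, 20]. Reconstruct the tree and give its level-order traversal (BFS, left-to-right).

Inorder:  [8, 12, 13, 14, 16, 18, 20]
Preorder: [18, 14, 12, 8, 13, 16, 20]
Algorithm: preorder visits root first, so consume preorder in order;
for each root, split the current inorder slice at that value into
left-subtree inorder and right-subtree inorder, then recurse.
Recursive splits:
  root=18; inorder splits into left=[8, 12, 13, 14, 16], right=[20]
  root=14; inorder splits into left=[8, 12, 13], right=[16]
  root=12; inorder splits into left=[8], right=[13]
  root=8; inorder splits into left=[], right=[]
  root=13; inorder splits into left=[], right=[]
  root=16; inorder splits into left=[], right=[]
  root=20; inorder splits into left=[], right=[]
Reconstructed level-order: [18, 14, 20, 12, 16, 8, 13]


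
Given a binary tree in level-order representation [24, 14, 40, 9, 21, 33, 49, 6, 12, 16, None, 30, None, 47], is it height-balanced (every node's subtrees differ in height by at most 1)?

Tree (level-order array): [24, 14, 40, 9, 21, 33, 49, 6, 12, 16, None, 30, None, 47]
Definition: a tree is height-balanced if, at every node, |h(left) - h(right)| <= 1 (empty subtree has height -1).
Bottom-up per-node check:
  node 6: h_left=-1, h_right=-1, diff=0 [OK], height=0
  node 12: h_left=-1, h_right=-1, diff=0 [OK], height=0
  node 9: h_left=0, h_right=0, diff=0 [OK], height=1
  node 16: h_left=-1, h_right=-1, diff=0 [OK], height=0
  node 21: h_left=0, h_right=-1, diff=1 [OK], height=1
  node 14: h_left=1, h_right=1, diff=0 [OK], height=2
  node 30: h_left=-1, h_right=-1, diff=0 [OK], height=0
  node 33: h_left=0, h_right=-1, diff=1 [OK], height=1
  node 47: h_left=-1, h_right=-1, diff=0 [OK], height=0
  node 49: h_left=0, h_right=-1, diff=1 [OK], height=1
  node 40: h_left=1, h_right=1, diff=0 [OK], height=2
  node 24: h_left=2, h_right=2, diff=0 [OK], height=3
All nodes satisfy the balance condition.
Result: Balanced


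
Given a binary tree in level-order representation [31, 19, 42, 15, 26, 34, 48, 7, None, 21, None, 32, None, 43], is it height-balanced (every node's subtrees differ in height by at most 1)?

Tree (level-order array): [31, 19, 42, 15, 26, 34, 48, 7, None, 21, None, 32, None, 43]
Definition: a tree is height-balanced if, at every node, |h(left) - h(right)| <= 1 (empty subtree has height -1).
Bottom-up per-node check:
  node 7: h_left=-1, h_right=-1, diff=0 [OK], height=0
  node 15: h_left=0, h_right=-1, diff=1 [OK], height=1
  node 21: h_left=-1, h_right=-1, diff=0 [OK], height=0
  node 26: h_left=0, h_right=-1, diff=1 [OK], height=1
  node 19: h_left=1, h_right=1, diff=0 [OK], height=2
  node 32: h_left=-1, h_right=-1, diff=0 [OK], height=0
  node 34: h_left=0, h_right=-1, diff=1 [OK], height=1
  node 43: h_left=-1, h_right=-1, diff=0 [OK], height=0
  node 48: h_left=0, h_right=-1, diff=1 [OK], height=1
  node 42: h_left=1, h_right=1, diff=0 [OK], height=2
  node 31: h_left=2, h_right=2, diff=0 [OK], height=3
All nodes satisfy the balance condition.
Result: Balanced


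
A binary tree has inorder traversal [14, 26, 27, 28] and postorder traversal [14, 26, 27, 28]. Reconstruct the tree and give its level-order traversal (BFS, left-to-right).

Inorder:   [14, 26, 27, 28]
Postorder: [14, 26, 27, 28]
Algorithm: postorder visits root last, so walk postorder right-to-left;
each value is the root of the current inorder slice — split it at that
value, recurse on the right subtree first, then the left.
Recursive splits:
  root=28; inorder splits into left=[14, 26, 27], right=[]
  root=27; inorder splits into left=[14, 26], right=[]
  root=26; inorder splits into left=[14], right=[]
  root=14; inorder splits into left=[], right=[]
Reconstructed level-order: [28, 27, 26, 14]


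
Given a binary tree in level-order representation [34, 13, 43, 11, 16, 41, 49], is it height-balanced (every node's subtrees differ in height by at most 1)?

Tree (level-order array): [34, 13, 43, 11, 16, 41, 49]
Definition: a tree is height-balanced if, at every node, |h(left) - h(right)| <= 1 (empty subtree has height -1).
Bottom-up per-node check:
  node 11: h_left=-1, h_right=-1, diff=0 [OK], height=0
  node 16: h_left=-1, h_right=-1, diff=0 [OK], height=0
  node 13: h_left=0, h_right=0, diff=0 [OK], height=1
  node 41: h_left=-1, h_right=-1, diff=0 [OK], height=0
  node 49: h_left=-1, h_right=-1, diff=0 [OK], height=0
  node 43: h_left=0, h_right=0, diff=0 [OK], height=1
  node 34: h_left=1, h_right=1, diff=0 [OK], height=2
All nodes satisfy the balance condition.
Result: Balanced


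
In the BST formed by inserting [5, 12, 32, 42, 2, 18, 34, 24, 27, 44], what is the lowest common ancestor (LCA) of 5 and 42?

Tree insertion order: [5, 12, 32, 42, 2, 18, 34, 24, 27, 44]
Tree (level-order array): [5, 2, 12, None, None, None, 32, 18, 42, None, 24, 34, 44, None, 27]
In a BST, the LCA of p=5, q=42 is the first node v on the
root-to-leaf path with p <= v <= q (go left if both < v, right if both > v).
Walk from root:
  at 5: 5 <= 5 <= 42, this is the LCA
LCA = 5


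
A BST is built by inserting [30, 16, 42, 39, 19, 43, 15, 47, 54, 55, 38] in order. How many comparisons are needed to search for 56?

Search path for 56: 30 -> 42 -> 43 -> 47 -> 54 -> 55
Found: False
Comparisons: 6


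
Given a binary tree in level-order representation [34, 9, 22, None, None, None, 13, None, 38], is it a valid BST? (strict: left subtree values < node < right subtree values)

Level-order array: [34, 9, 22, None, None, None, 13, None, 38]
Validate using subtree bounds (lo, hi): at each node, require lo < value < hi,
then recurse left with hi=value and right with lo=value.
Preorder trace (stopping at first violation):
  at node 34 with bounds (-inf, +inf): OK
  at node 9 with bounds (-inf, 34): OK
  at node 22 with bounds (34, +inf): VIOLATION
Node 22 violates its bound: not (34 < 22 < +inf).
Result: Not a valid BST


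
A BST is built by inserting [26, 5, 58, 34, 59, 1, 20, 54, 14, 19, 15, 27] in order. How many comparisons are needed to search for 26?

Search path for 26: 26
Found: True
Comparisons: 1


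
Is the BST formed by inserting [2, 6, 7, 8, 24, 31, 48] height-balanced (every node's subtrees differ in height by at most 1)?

Tree (level-order array): [2, None, 6, None, 7, None, 8, None, 24, None, 31, None, 48]
Definition: a tree is height-balanced if, at every node, |h(left) - h(right)| <= 1 (empty subtree has height -1).
Bottom-up per-node check:
  node 48: h_left=-1, h_right=-1, diff=0 [OK], height=0
  node 31: h_left=-1, h_right=0, diff=1 [OK], height=1
  node 24: h_left=-1, h_right=1, diff=2 [FAIL (|-1-1|=2 > 1)], height=2
  node 8: h_left=-1, h_right=2, diff=3 [FAIL (|-1-2|=3 > 1)], height=3
  node 7: h_left=-1, h_right=3, diff=4 [FAIL (|-1-3|=4 > 1)], height=4
  node 6: h_left=-1, h_right=4, diff=5 [FAIL (|-1-4|=5 > 1)], height=5
  node 2: h_left=-1, h_right=5, diff=6 [FAIL (|-1-5|=6 > 1)], height=6
Node 24 violates the condition: |-1 - 1| = 2 > 1.
Result: Not balanced


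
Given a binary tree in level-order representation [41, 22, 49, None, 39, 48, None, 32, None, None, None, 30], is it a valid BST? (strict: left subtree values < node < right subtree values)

Level-order array: [41, 22, 49, None, 39, 48, None, 32, None, None, None, 30]
Validate using subtree bounds (lo, hi): at each node, require lo < value < hi,
then recurse left with hi=value and right with lo=value.
Preorder trace (stopping at first violation):
  at node 41 with bounds (-inf, +inf): OK
  at node 22 with bounds (-inf, 41): OK
  at node 39 with bounds (22, 41): OK
  at node 32 with bounds (22, 39): OK
  at node 30 with bounds (22, 32): OK
  at node 49 with bounds (41, +inf): OK
  at node 48 with bounds (41, 49): OK
No violation found at any node.
Result: Valid BST


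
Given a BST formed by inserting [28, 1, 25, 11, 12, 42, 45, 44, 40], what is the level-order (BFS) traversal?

Tree insertion order: [28, 1, 25, 11, 12, 42, 45, 44, 40]
Tree (level-order array): [28, 1, 42, None, 25, 40, 45, 11, None, None, None, 44, None, None, 12]
BFS from the root, enqueuing left then right child of each popped node:
  queue [28] -> pop 28, enqueue [1, 42], visited so far: [28]
  queue [1, 42] -> pop 1, enqueue [25], visited so far: [28, 1]
  queue [42, 25] -> pop 42, enqueue [40, 45], visited so far: [28, 1, 42]
  queue [25, 40, 45] -> pop 25, enqueue [11], visited so far: [28, 1, 42, 25]
  queue [40, 45, 11] -> pop 40, enqueue [none], visited so far: [28, 1, 42, 25, 40]
  queue [45, 11] -> pop 45, enqueue [44], visited so far: [28, 1, 42, 25, 40, 45]
  queue [11, 44] -> pop 11, enqueue [12], visited so far: [28, 1, 42, 25, 40, 45, 11]
  queue [44, 12] -> pop 44, enqueue [none], visited so far: [28, 1, 42, 25, 40, 45, 11, 44]
  queue [12] -> pop 12, enqueue [none], visited so far: [28, 1, 42, 25, 40, 45, 11, 44, 12]
Result: [28, 1, 42, 25, 40, 45, 11, 44, 12]


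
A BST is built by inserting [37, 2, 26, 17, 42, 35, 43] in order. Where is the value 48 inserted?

Starting tree (level order): [37, 2, 42, None, 26, None, 43, 17, 35]
Insertion path: 37 -> 42 -> 43
Result: insert 48 as right child of 43
Final tree (level order): [37, 2, 42, None, 26, None, 43, 17, 35, None, 48]


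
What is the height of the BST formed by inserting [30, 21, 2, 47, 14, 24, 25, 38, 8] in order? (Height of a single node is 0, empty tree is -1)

Insertion order: [30, 21, 2, 47, 14, 24, 25, 38, 8]
Tree (level-order array): [30, 21, 47, 2, 24, 38, None, None, 14, None, 25, None, None, 8]
Compute height bottom-up (empty subtree = -1):
  height(8) = 1 + max(-1, -1) = 0
  height(14) = 1 + max(0, -1) = 1
  height(2) = 1 + max(-1, 1) = 2
  height(25) = 1 + max(-1, -1) = 0
  height(24) = 1 + max(-1, 0) = 1
  height(21) = 1 + max(2, 1) = 3
  height(38) = 1 + max(-1, -1) = 0
  height(47) = 1 + max(0, -1) = 1
  height(30) = 1 + max(3, 1) = 4
Height = 4


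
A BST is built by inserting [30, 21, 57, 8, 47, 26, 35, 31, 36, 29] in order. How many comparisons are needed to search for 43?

Search path for 43: 30 -> 57 -> 47 -> 35 -> 36
Found: False
Comparisons: 5


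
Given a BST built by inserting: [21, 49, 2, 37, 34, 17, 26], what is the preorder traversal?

Tree insertion order: [21, 49, 2, 37, 34, 17, 26]
Tree (level-order array): [21, 2, 49, None, 17, 37, None, None, None, 34, None, 26]
Preorder traversal: [21, 2, 17, 49, 37, 34, 26]


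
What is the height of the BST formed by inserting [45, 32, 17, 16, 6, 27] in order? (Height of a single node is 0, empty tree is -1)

Insertion order: [45, 32, 17, 16, 6, 27]
Tree (level-order array): [45, 32, None, 17, None, 16, 27, 6]
Compute height bottom-up (empty subtree = -1):
  height(6) = 1 + max(-1, -1) = 0
  height(16) = 1 + max(0, -1) = 1
  height(27) = 1 + max(-1, -1) = 0
  height(17) = 1 + max(1, 0) = 2
  height(32) = 1 + max(2, -1) = 3
  height(45) = 1 + max(3, -1) = 4
Height = 4


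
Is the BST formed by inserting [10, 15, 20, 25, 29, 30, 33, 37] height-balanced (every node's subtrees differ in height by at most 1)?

Tree (level-order array): [10, None, 15, None, 20, None, 25, None, 29, None, 30, None, 33, None, 37]
Definition: a tree is height-balanced if, at every node, |h(left) - h(right)| <= 1 (empty subtree has height -1).
Bottom-up per-node check:
  node 37: h_left=-1, h_right=-1, diff=0 [OK], height=0
  node 33: h_left=-1, h_right=0, diff=1 [OK], height=1
  node 30: h_left=-1, h_right=1, diff=2 [FAIL (|-1-1|=2 > 1)], height=2
  node 29: h_left=-1, h_right=2, diff=3 [FAIL (|-1-2|=3 > 1)], height=3
  node 25: h_left=-1, h_right=3, diff=4 [FAIL (|-1-3|=4 > 1)], height=4
  node 20: h_left=-1, h_right=4, diff=5 [FAIL (|-1-4|=5 > 1)], height=5
  node 15: h_left=-1, h_right=5, diff=6 [FAIL (|-1-5|=6 > 1)], height=6
  node 10: h_left=-1, h_right=6, diff=7 [FAIL (|-1-6|=7 > 1)], height=7
Node 30 violates the condition: |-1 - 1| = 2 > 1.
Result: Not balanced


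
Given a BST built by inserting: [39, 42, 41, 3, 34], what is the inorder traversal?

Tree insertion order: [39, 42, 41, 3, 34]
Tree (level-order array): [39, 3, 42, None, 34, 41]
Inorder traversal: [3, 34, 39, 41, 42]


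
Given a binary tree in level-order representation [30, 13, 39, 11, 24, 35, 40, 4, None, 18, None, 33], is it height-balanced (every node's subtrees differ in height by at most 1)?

Tree (level-order array): [30, 13, 39, 11, 24, 35, 40, 4, None, 18, None, 33]
Definition: a tree is height-balanced if, at every node, |h(left) - h(right)| <= 1 (empty subtree has height -1).
Bottom-up per-node check:
  node 4: h_left=-1, h_right=-1, diff=0 [OK], height=0
  node 11: h_left=0, h_right=-1, diff=1 [OK], height=1
  node 18: h_left=-1, h_right=-1, diff=0 [OK], height=0
  node 24: h_left=0, h_right=-1, diff=1 [OK], height=1
  node 13: h_left=1, h_right=1, diff=0 [OK], height=2
  node 33: h_left=-1, h_right=-1, diff=0 [OK], height=0
  node 35: h_left=0, h_right=-1, diff=1 [OK], height=1
  node 40: h_left=-1, h_right=-1, diff=0 [OK], height=0
  node 39: h_left=1, h_right=0, diff=1 [OK], height=2
  node 30: h_left=2, h_right=2, diff=0 [OK], height=3
All nodes satisfy the balance condition.
Result: Balanced


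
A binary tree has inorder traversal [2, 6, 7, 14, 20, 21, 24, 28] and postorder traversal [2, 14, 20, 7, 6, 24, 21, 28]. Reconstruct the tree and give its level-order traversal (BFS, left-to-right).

Inorder:   [2, 6, 7, 14, 20, 21, 24, 28]
Postorder: [2, 14, 20, 7, 6, 24, 21, 28]
Algorithm: postorder visits root last, so walk postorder right-to-left;
each value is the root of the current inorder slice — split it at that
value, recurse on the right subtree first, then the left.
Recursive splits:
  root=28; inorder splits into left=[2, 6, 7, 14, 20, 21, 24], right=[]
  root=21; inorder splits into left=[2, 6, 7, 14, 20], right=[24]
  root=24; inorder splits into left=[], right=[]
  root=6; inorder splits into left=[2], right=[7, 14, 20]
  root=7; inorder splits into left=[], right=[14, 20]
  root=20; inorder splits into left=[14], right=[]
  root=14; inorder splits into left=[], right=[]
  root=2; inorder splits into left=[], right=[]
Reconstructed level-order: [28, 21, 6, 24, 2, 7, 20, 14]


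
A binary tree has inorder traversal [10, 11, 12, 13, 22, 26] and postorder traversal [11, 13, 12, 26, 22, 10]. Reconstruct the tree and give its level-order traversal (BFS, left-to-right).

Inorder:   [10, 11, 12, 13, 22, 26]
Postorder: [11, 13, 12, 26, 22, 10]
Algorithm: postorder visits root last, so walk postorder right-to-left;
each value is the root of the current inorder slice — split it at that
value, recurse on the right subtree first, then the left.
Recursive splits:
  root=10; inorder splits into left=[], right=[11, 12, 13, 22, 26]
  root=22; inorder splits into left=[11, 12, 13], right=[26]
  root=26; inorder splits into left=[], right=[]
  root=12; inorder splits into left=[11], right=[13]
  root=13; inorder splits into left=[], right=[]
  root=11; inorder splits into left=[], right=[]
Reconstructed level-order: [10, 22, 12, 26, 11, 13]


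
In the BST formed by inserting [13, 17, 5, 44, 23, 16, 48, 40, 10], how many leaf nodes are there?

Tree built from: [13, 17, 5, 44, 23, 16, 48, 40, 10]
Tree (level-order array): [13, 5, 17, None, 10, 16, 44, None, None, None, None, 23, 48, None, 40]
Rule: A leaf has 0 children.
Per-node child counts:
  node 13: 2 child(ren)
  node 5: 1 child(ren)
  node 10: 0 child(ren)
  node 17: 2 child(ren)
  node 16: 0 child(ren)
  node 44: 2 child(ren)
  node 23: 1 child(ren)
  node 40: 0 child(ren)
  node 48: 0 child(ren)
Matching nodes: [10, 16, 40, 48]
Count of leaf nodes: 4


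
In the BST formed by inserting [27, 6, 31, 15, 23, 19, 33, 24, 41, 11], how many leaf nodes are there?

Tree built from: [27, 6, 31, 15, 23, 19, 33, 24, 41, 11]
Tree (level-order array): [27, 6, 31, None, 15, None, 33, 11, 23, None, 41, None, None, 19, 24]
Rule: A leaf has 0 children.
Per-node child counts:
  node 27: 2 child(ren)
  node 6: 1 child(ren)
  node 15: 2 child(ren)
  node 11: 0 child(ren)
  node 23: 2 child(ren)
  node 19: 0 child(ren)
  node 24: 0 child(ren)
  node 31: 1 child(ren)
  node 33: 1 child(ren)
  node 41: 0 child(ren)
Matching nodes: [11, 19, 24, 41]
Count of leaf nodes: 4


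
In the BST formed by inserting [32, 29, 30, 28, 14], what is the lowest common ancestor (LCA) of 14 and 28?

Tree insertion order: [32, 29, 30, 28, 14]
Tree (level-order array): [32, 29, None, 28, 30, 14]
In a BST, the LCA of p=14, q=28 is the first node v on the
root-to-leaf path with p <= v <= q (go left if both < v, right if both > v).
Walk from root:
  at 32: both 14 and 28 < 32, go left
  at 29: both 14 and 28 < 29, go left
  at 28: 14 <= 28 <= 28, this is the LCA
LCA = 28


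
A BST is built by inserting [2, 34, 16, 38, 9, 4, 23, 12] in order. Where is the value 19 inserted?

Starting tree (level order): [2, None, 34, 16, 38, 9, 23, None, None, 4, 12]
Insertion path: 2 -> 34 -> 16 -> 23
Result: insert 19 as left child of 23
Final tree (level order): [2, None, 34, 16, 38, 9, 23, None, None, 4, 12, 19]


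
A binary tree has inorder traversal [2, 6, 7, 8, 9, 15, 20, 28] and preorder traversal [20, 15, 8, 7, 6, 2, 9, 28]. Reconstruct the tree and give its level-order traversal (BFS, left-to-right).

Inorder:  [2, 6, 7, 8, 9, 15, 20, 28]
Preorder: [20, 15, 8, 7, 6, 2, 9, 28]
Algorithm: preorder visits root first, so consume preorder in order;
for each root, split the current inorder slice at that value into
left-subtree inorder and right-subtree inorder, then recurse.
Recursive splits:
  root=20; inorder splits into left=[2, 6, 7, 8, 9, 15], right=[28]
  root=15; inorder splits into left=[2, 6, 7, 8, 9], right=[]
  root=8; inorder splits into left=[2, 6, 7], right=[9]
  root=7; inorder splits into left=[2, 6], right=[]
  root=6; inorder splits into left=[2], right=[]
  root=2; inorder splits into left=[], right=[]
  root=9; inorder splits into left=[], right=[]
  root=28; inorder splits into left=[], right=[]
Reconstructed level-order: [20, 15, 28, 8, 7, 9, 6, 2]


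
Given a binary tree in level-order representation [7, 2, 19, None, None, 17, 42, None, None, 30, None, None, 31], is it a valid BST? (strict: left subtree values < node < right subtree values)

Level-order array: [7, 2, 19, None, None, 17, 42, None, None, 30, None, None, 31]
Validate using subtree bounds (lo, hi): at each node, require lo < value < hi,
then recurse left with hi=value and right with lo=value.
Preorder trace (stopping at first violation):
  at node 7 with bounds (-inf, +inf): OK
  at node 2 with bounds (-inf, 7): OK
  at node 19 with bounds (7, +inf): OK
  at node 17 with bounds (7, 19): OK
  at node 42 with bounds (19, +inf): OK
  at node 30 with bounds (19, 42): OK
  at node 31 with bounds (30, 42): OK
No violation found at any node.
Result: Valid BST


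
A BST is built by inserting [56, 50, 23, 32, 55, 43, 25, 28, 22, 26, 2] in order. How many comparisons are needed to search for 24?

Search path for 24: 56 -> 50 -> 23 -> 32 -> 25
Found: False
Comparisons: 5


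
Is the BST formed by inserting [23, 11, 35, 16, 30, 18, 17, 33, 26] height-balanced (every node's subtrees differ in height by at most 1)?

Tree (level-order array): [23, 11, 35, None, 16, 30, None, None, 18, 26, 33, 17]
Definition: a tree is height-balanced if, at every node, |h(left) - h(right)| <= 1 (empty subtree has height -1).
Bottom-up per-node check:
  node 17: h_left=-1, h_right=-1, diff=0 [OK], height=0
  node 18: h_left=0, h_right=-1, diff=1 [OK], height=1
  node 16: h_left=-1, h_right=1, diff=2 [FAIL (|-1-1|=2 > 1)], height=2
  node 11: h_left=-1, h_right=2, diff=3 [FAIL (|-1-2|=3 > 1)], height=3
  node 26: h_left=-1, h_right=-1, diff=0 [OK], height=0
  node 33: h_left=-1, h_right=-1, diff=0 [OK], height=0
  node 30: h_left=0, h_right=0, diff=0 [OK], height=1
  node 35: h_left=1, h_right=-1, diff=2 [FAIL (|1--1|=2 > 1)], height=2
  node 23: h_left=3, h_right=2, diff=1 [OK], height=4
Node 16 violates the condition: |-1 - 1| = 2 > 1.
Result: Not balanced


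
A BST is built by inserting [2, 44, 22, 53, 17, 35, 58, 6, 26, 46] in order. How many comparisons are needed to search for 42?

Search path for 42: 2 -> 44 -> 22 -> 35
Found: False
Comparisons: 4


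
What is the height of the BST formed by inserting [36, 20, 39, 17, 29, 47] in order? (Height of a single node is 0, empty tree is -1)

Insertion order: [36, 20, 39, 17, 29, 47]
Tree (level-order array): [36, 20, 39, 17, 29, None, 47]
Compute height bottom-up (empty subtree = -1):
  height(17) = 1 + max(-1, -1) = 0
  height(29) = 1 + max(-1, -1) = 0
  height(20) = 1 + max(0, 0) = 1
  height(47) = 1 + max(-1, -1) = 0
  height(39) = 1 + max(-1, 0) = 1
  height(36) = 1 + max(1, 1) = 2
Height = 2


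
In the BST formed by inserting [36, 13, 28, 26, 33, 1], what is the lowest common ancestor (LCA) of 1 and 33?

Tree insertion order: [36, 13, 28, 26, 33, 1]
Tree (level-order array): [36, 13, None, 1, 28, None, None, 26, 33]
In a BST, the LCA of p=1, q=33 is the first node v on the
root-to-leaf path with p <= v <= q (go left if both < v, right if both > v).
Walk from root:
  at 36: both 1 and 33 < 36, go left
  at 13: 1 <= 13 <= 33, this is the LCA
LCA = 13


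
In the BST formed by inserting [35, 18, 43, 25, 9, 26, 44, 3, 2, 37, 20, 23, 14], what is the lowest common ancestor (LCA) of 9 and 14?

Tree insertion order: [35, 18, 43, 25, 9, 26, 44, 3, 2, 37, 20, 23, 14]
Tree (level-order array): [35, 18, 43, 9, 25, 37, 44, 3, 14, 20, 26, None, None, None, None, 2, None, None, None, None, 23]
In a BST, the LCA of p=9, q=14 is the first node v on the
root-to-leaf path with p <= v <= q (go left if both < v, right if both > v).
Walk from root:
  at 35: both 9 and 14 < 35, go left
  at 18: both 9 and 14 < 18, go left
  at 9: 9 <= 9 <= 14, this is the LCA
LCA = 9


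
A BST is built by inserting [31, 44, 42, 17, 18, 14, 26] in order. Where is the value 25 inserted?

Starting tree (level order): [31, 17, 44, 14, 18, 42, None, None, None, None, 26]
Insertion path: 31 -> 17 -> 18 -> 26
Result: insert 25 as left child of 26
Final tree (level order): [31, 17, 44, 14, 18, 42, None, None, None, None, 26, None, None, 25]


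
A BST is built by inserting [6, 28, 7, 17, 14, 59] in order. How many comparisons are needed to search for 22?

Search path for 22: 6 -> 28 -> 7 -> 17
Found: False
Comparisons: 4


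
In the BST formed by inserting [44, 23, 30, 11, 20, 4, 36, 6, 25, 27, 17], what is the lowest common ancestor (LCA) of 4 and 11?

Tree insertion order: [44, 23, 30, 11, 20, 4, 36, 6, 25, 27, 17]
Tree (level-order array): [44, 23, None, 11, 30, 4, 20, 25, 36, None, 6, 17, None, None, 27]
In a BST, the LCA of p=4, q=11 is the first node v on the
root-to-leaf path with p <= v <= q (go left if both < v, right if both > v).
Walk from root:
  at 44: both 4 and 11 < 44, go left
  at 23: both 4 and 11 < 23, go left
  at 11: 4 <= 11 <= 11, this is the LCA
LCA = 11


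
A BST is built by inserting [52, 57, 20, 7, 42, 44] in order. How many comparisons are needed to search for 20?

Search path for 20: 52 -> 20
Found: True
Comparisons: 2


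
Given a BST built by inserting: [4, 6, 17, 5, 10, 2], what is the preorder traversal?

Tree insertion order: [4, 6, 17, 5, 10, 2]
Tree (level-order array): [4, 2, 6, None, None, 5, 17, None, None, 10]
Preorder traversal: [4, 2, 6, 5, 17, 10]


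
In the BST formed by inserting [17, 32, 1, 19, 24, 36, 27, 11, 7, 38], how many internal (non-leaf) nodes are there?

Tree built from: [17, 32, 1, 19, 24, 36, 27, 11, 7, 38]
Tree (level-order array): [17, 1, 32, None, 11, 19, 36, 7, None, None, 24, None, 38, None, None, None, 27]
Rule: An internal node has at least one child.
Per-node child counts:
  node 17: 2 child(ren)
  node 1: 1 child(ren)
  node 11: 1 child(ren)
  node 7: 0 child(ren)
  node 32: 2 child(ren)
  node 19: 1 child(ren)
  node 24: 1 child(ren)
  node 27: 0 child(ren)
  node 36: 1 child(ren)
  node 38: 0 child(ren)
Matching nodes: [17, 1, 11, 32, 19, 24, 36]
Count of internal (non-leaf) nodes: 7
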